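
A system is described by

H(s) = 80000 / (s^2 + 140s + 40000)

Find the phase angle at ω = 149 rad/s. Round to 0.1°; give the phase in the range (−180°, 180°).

-49.5°

At s = jω = j149:
quadratic: (j149)² + 140·j149 + 40000 = 17799 + j20860 → |·| ≈ 27422, ∠ ≈ 49.53°
∠H = 0.00° − 49.53° = -49.53°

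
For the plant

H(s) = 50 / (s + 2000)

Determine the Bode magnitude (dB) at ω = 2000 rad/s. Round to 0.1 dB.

At s = jω = j2000:
pole (s+2000): 2000 + j2000 → |·| = √(2000²+2000²) = √8000000 ≈ 2828.4, ∠ = arctan(2000/2000) ≈ 45.00°
|H| = 50 / 2828.4 ≈ 0.017678
Gain = 20 log₁₀(0.017678) ≈ -35.05 dB

-35.1 dB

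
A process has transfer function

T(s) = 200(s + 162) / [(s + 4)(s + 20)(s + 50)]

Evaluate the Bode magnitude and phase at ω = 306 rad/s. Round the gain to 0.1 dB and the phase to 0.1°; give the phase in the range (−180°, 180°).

-52.5 dB, 165.9°

At s = jω = j306:
zero (s+162): 162 + j306 → |·| = √(162²+306²) = √119880 ≈ 346.24, ∠ = arctan(306/162) ≈ 62.10°
pole (s+4): 4 + j306 → |·| = √(4²+306²) = √93652 ≈ 306.03, ∠ = arctan(306/4) ≈ 89.25°
pole (s+20): 20 + j306 → |·| = √(20²+306²) = √94036 ≈ 306.65, ∠ = arctan(306/20) ≈ 86.26°
pole (s+50): 50 + j306 → |·| = √(50²+306²) = √96136 ≈ 310.06, ∠ = arctan(306/50) ≈ 80.72°
|T| = 200 · 346.24 / 2.9097e+07 ≈ 0.0023799
Gain = 20 log₁₀(0.0023799) ≈ -52.47 dB
∠T = 62.10° − 256.23° = -194.13° ≡ 165.87° (principal value)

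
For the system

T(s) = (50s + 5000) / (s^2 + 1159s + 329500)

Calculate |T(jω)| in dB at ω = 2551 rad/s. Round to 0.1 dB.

Substitute s = j2551:
Numerator: 50(j2551) + 5000 = 5000 + j127550
Denominator: (j2551)^2 + 1159(j2551) + 329500 = -6178101 + j2956609
|N| = √(5000² + 127550²) ≈ 1.2765e+05, ∠N ≈ 87.76°
|D| = √(6178101² + 2956609²) ≈ 6.8491e+06, ∠D ≈ 154.43°
|T| = 1.2765e+05 / 6.8491e+06 ≈ 0.018637
Gain = 20 log₁₀(0.018637) ≈ -34.59 dB

-34.6 dB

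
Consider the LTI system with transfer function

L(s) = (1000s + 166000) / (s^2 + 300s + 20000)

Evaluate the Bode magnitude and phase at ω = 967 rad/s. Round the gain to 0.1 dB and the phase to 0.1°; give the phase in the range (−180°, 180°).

0.2 dB, -82.2°

Substitute s = j967:
Numerator: 1000(j967) + 166000 = 166000 + j967000
Denominator: (j967)^2 + 300(j967) + 20000 = -915089 + j290100
|N| = √(166000² + 967000²) ≈ 9.8114e+05, ∠N ≈ 80.26°
|D| = √(915089² + 290100²) ≈ 9.5997e+05, ∠D ≈ 162.41°
|L| = 9.8114e+05 / 9.5997e+05 ≈ 1.0221
Gain = 20 log₁₀(1.0221) ≈ 0.19 dB
∠L = 80.26° − 162.41° = -82.15°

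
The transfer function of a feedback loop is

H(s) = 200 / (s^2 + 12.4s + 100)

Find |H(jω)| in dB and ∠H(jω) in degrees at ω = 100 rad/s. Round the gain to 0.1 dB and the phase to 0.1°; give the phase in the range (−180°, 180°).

At s = jω = j100:
quadratic: (j100)² + 12.4·j100 + 100 = -9900 + j1240 → |·| ≈ 9977.4, ∠ ≈ 172.86°
|H| = 200 / 9977.4 ≈ 0.020045
Gain = 20 log₁₀(0.020045) ≈ -33.96 dB
∠H = 0.00° − 172.86° = -172.86°

-34.0 dB, -172.9°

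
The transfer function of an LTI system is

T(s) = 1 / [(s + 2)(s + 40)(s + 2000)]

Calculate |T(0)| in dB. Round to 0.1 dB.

-104.1 dB

T(0) = 1 / (2·40·2000) = 6.25e-06
20 log₁₀(6.25e-06) ≈ -104.08 dB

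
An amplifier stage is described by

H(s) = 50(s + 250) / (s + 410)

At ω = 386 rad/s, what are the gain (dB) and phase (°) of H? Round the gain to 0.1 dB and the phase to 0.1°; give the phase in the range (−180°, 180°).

32.2 dB, 13.8°

At s = jω = j386:
zero (s+250): 250 + j386 → |·| = √(250²+386²) = √211496 ≈ 459.89, ∠ = arctan(386/250) ≈ 57.07°
pole (s+410): 410 + j386 → |·| = √(410²+386²) = √317096 ≈ 563.11, ∠ = arctan(386/410) ≈ 43.27°
|H| = 50 · 459.89 / 563.11 ≈ 40.835
Gain = 20 log₁₀(40.835) ≈ 32.22 dB
∠H = 57.07° − 43.27° = 13.80°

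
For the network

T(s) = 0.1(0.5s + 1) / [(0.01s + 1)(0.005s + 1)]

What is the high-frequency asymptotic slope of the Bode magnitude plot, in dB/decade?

Each pole contributes −20 dB/decade at high frequency; each zero contributes +20 dB/decade.
Net: 1 zero(s) − 2 pole(s) → -20 dB/decade.

-20 dB/decade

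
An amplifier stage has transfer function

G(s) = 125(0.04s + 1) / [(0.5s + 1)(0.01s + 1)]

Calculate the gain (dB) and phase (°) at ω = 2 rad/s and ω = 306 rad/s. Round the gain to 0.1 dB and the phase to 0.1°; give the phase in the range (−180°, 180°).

ω = 2: 39.0 dB, -41.6°; ω = 306: 9.9 dB, -76.2°

At ω = 2 rad/s:
zero (1 + j2·0.04) = 1 + j0.08 → |·| ≈ 1.0032, ∠ ≈ 4.57°
pole (1 + j2·0.5) = 1 + j1 → |·| ≈ 1.4142, ∠ ≈ 45.00°
pole (1 + j2·0.01) = 1 + j0.02 → |·| ≈ 1.0002, ∠ ≈ 1.15°
|G| = 125 · 1.0032 / (1.4142 · 1.0002) ≈ 88.654
Gain = 20 log₁₀(88.654) ≈ 38.95 dB
∠G = (4.57°) − (45.00° + 1.15°) = -41.58°

At ω = 306 rad/s:
zero (1 + j306·0.04) = 1 + j12.24 → |·| ≈ 12.281, ∠ ≈ 85.33°
pole (1 + j306·0.5) = 1 + j153 → |·| ≈ 153, ∠ ≈ 89.63°
pole (1 + j306·0.01) = 1 + j3.06 → |·| ≈ 3.2193, ∠ ≈ 71.90°
|G| = 125 · 12.281 / (153 · 3.2193) ≈ 3.1167
Gain = 20 log₁₀(3.1167) ≈ 9.87 dB
∠G = (85.33°) − (89.63° + 71.90°) = -76.20°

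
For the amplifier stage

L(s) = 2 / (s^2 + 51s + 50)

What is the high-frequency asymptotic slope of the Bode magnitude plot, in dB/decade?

-40 dB/decade

Each pole contributes −20 dB/decade at high frequency; each zero contributes +20 dB/decade.
Net: 0 zero(s) − 2 pole(s) → -40 dB/decade.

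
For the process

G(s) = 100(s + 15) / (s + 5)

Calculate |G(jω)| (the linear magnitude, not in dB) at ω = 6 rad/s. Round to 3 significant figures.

207

At s = jω = j6:
zero (s+15): 15 + j6 → |·| = √(15²+6²) = √261 ≈ 16.155, ∠ = arctan(6/15) ≈ 21.80°
pole (s+5): 5 + j6 → |·| = √(5²+6²) = √61 ≈ 7.8102, ∠ = arctan(6/5) ≈ 50.19°
|G| = 100 · 16.155 / 7.8102 ≈ 206.84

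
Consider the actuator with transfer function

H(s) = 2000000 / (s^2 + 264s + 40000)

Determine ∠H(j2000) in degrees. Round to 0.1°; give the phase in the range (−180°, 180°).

-172.4°

At s = jω = j2000:
quadratic: (j2000)² + 264·j2000 + 40000 = -3960000 + j528000 → |·| ≈ 3.995e+06, ∠ ≈ 172.41°
∠H = 0.00° − 172.41° = -172.41°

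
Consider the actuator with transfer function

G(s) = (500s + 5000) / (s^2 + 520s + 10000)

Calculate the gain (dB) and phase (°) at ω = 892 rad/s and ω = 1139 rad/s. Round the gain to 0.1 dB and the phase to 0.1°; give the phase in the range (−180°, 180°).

ω = 892: -6.2 dB, -60.1°; ω = 1139: -7.9 dB, -65.8°

Substitute s = j892:
Numerator: 500(j892) + 5000 = 5000 + j446000
Denominator: (j892)^2 + 520(j892) + 10000 = -785664 + j463840
|N| = √(5000² + 446000²) ≈ 4.4603e+05, ∠N ≈ 89.36°
|D| = √(785664² + 463840²) ≈ 9.1237e+05, ∠D ≈ 149.44°
|G| = 4.4603e+05 / 9.1237e+05 ≈ 0.48887
Gain = 20 log₁₀(0.48887) ≈ -6.22 dB
∠G = 89.36° − 149.44° = -60.08°

Substitute s = j1139:
Numerator: 500(j1139) + 5000 = 5000 + j569500
Denominator: (j1139)^2 + 520(j1139) + 10000 = -1287321 + j592280
|N| = √(5000² + 569500²) ≈ 5.6952e+05, ∠N ≈ 89.50°
|D| = √(1287321² + 592280²) ≈ 1.417e+06, ∠D ≈ 155.29°
|G| = 5.6952e+05 / 1.417e+06 ≈ 0.40192
Gain = 20 log₁₀(0.40192) ≈ -7.92 dB
∠G = 89.50° − 155.29° = -65.79°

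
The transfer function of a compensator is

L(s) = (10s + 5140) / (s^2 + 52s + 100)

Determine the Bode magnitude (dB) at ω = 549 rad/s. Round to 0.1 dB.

Substitute s = j549:
Numerator: 10(j549) + 5140 = 5140 + j5490
Denominator: (j549)^2 + 52(j549) + 100 = -301301 + j28548
|N| = √(5140² + 5490²) ≈ 7520.6, ∠N ≈ 46.89°
|D| = √(301301² + 28548²) ≈ 3.0265e+05, ∠D ≈ 174.59°
|L| = 7520.6 / 3.0265e+05 ≈ 0.024849
Gain = 20 log₁₀(0.024849) ≈ -32.09 dB

-32.1 dB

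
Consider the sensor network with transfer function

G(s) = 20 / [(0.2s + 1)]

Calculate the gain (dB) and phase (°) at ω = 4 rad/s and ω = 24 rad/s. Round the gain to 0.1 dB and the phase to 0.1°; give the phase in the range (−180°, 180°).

At ω = 4 rad/s:
pole (1 + j4·0.2) = 1 + j0.8 → |·| ≈ 1.2806, ∠ ≈ 38.66°
|G| = 20 · 1 / (1.2806) ≈ 15.618
Gain = 20 log₁₀(15.618) ≈ 23.87 dB
∠G = (0°) − (38.66°) = -38.66°

At ω = 24 rad/s:
pole (1 + j24·0.2) = 1 + j4.8 → |·| ≈ 4.9031, ∠ ≈ 78.23°
|G| = 20 · 1 / (4.9031) ≈ 4.0791
Gain = 20 log₁₀(4.0791) ≈ 12.21 dB
∠G = (0°) − (78.23°) = -78.23°

ω = 4: 23.9 dB, -38.7°; ω = 24: 12.2 dB, -78.2°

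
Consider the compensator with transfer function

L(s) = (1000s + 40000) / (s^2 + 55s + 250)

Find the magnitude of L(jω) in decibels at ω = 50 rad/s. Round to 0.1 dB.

25.1 dB

Substitute s = j50:
Numerator: 1000(j50) + 40000 = 40000 + j50000
Denominator: (j50)^2 + 55(j50) + 250 = -2250 + j2750
|N| = √(40000² + 50000²) ≈ 64031, ∠N ≈ 51.34°
|D| = √(2250² + 2750²) ≈ 3553.2, ∠D ≈ 129.29°
|L| = 64031 / 3553.2 ≈ 18.021
Gain = 20 log₁₀(18.021) ≈ 25.12 dB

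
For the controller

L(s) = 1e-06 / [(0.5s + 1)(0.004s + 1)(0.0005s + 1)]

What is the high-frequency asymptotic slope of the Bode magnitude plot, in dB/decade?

-60 dB/decade

Each pole contributes −20 dB/decade at high frequency; each zero contributes +20 dB/decade.
Net: 0 zero(s) − 3 pole(s) → -60 dB/decade.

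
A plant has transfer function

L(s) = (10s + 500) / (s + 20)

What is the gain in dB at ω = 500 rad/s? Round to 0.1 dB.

Substitute s = j500:
Numerator: 10(j500) + 500 = 500 + j5000
Denominator: (j500) + 20 = 20 + j500
|N| = √(500² + 5000²) ≈ 5024.9, ∠N ≈ 84.29°
|D| = √(20² + 500²) ≈ 500.4, ∠D ≈ 87.71°
|L| = 5024.9 / 500.4 ≈ 10.042
Gain = 20 log₁₀(10.042) ≈ 20.04 dB

20.0 dB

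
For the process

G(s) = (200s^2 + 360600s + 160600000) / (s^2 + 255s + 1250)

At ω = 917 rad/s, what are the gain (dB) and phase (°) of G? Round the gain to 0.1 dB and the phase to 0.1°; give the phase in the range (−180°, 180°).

Substitute s = j917:
Numerator: 200(j917)^2 + 360600(j917) + 160600000 = -7577800 + j330670200
Denominator: (j917)^2 + 255(j917) + 1250 = -839639 + j233835
|N| = √(7577800² + 330670200²) ≈ 3.3076e+08, ∠N ≈ 91.31°
|D| = √(839639² + 233835²) ≈ 8.7159e+05, ∠D ≈ 164.44°
|G| = 3.3076e+08 / 8.7159e+05 ≈ 379.49
Gain = 20 log₁₀(379.49) ≈ 51.58 dB
∠G = 91.31° − 164.44° = -73.13°

51.6 dB, -73.1°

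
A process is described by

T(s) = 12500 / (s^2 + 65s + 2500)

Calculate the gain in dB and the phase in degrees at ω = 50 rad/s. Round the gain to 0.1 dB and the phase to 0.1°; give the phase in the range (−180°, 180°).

11.7 dB, -90.0°

At s = jω = j50:
quadratic: (j50)² + 65·j50 + 2500 = 0 + j3250 → |·| ≈ 3250, ∠ ≈ 90.00°
|T| = 12500 / 3250 ≈ 3.8462
Gain = 20 log₁₀(3.8462) ≈ 11.70 dB
∠T = 0.00° − 90.00° = -90.00°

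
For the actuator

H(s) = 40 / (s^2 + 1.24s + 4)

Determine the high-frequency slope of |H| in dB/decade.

Each pole contributes −20 dB/decade at high frequency; each zero contributes +20 dB/decade.
Net: 0 zero(s) − 2 pole(s) → -40 dB/decade.

-40 dB/decade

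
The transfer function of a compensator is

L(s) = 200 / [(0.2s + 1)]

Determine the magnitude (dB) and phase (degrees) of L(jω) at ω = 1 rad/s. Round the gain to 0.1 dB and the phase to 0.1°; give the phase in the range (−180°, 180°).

At ω = 1 rad/s:
pole (1 + j1·0.2) = 1 + j0.2 → |·| ≈ 1.0198, ∠ ≈ 11.31°
|L| = 200 · 1 / (1.0198) ≈ 196.12
Gain = 20 log₁₀(196.12) ≈ 45.85 dB
∠L = (0°) − (11.31°) = -11.31°

45.9 dB, -11.3°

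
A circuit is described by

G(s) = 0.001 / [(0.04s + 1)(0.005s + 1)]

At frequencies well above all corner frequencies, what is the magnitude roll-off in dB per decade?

Each pole contributes −20 dB/decade at high frequency; each zero contributes +20 dB/decade.
Net: 0 zero(s) − 2 pole(s) → -40 dB/decade.

-40 dB/decade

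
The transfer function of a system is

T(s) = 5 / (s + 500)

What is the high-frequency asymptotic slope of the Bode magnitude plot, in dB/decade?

Each pole contributes −20 dB/decade at high frequency; each zero contributes +20 dB/decade.
Net: 0 zero(s) − 1 pole(s) → -20 dB/decade.

-20 dB/decade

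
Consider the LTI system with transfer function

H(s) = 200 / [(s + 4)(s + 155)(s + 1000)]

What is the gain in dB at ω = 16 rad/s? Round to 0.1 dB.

At s = jω = j16:
pole (s+4): 4 + j16 → |·| = √(4²+16²) = √272 ≈ 16.492, ∠ = arctan(16/4) ≈ 75.96°
pole (s+155): 155 + j16 → |·| = √(155²+16²) = √24281 ≈ 155.82, ∠ = arctan(16/155) ≈ 5.89°
pole (s+1000): 1000 + j16 → |·| = √(1000²+16²) = √1000256 ≈ 1000.1, ∠ = arctan(16/1000) ≈ 0.92°
|H| = 200 / 2.57e+06 ≈ 7.7821e-05
Gain = 20 log₁₀(7.7821e-05) ≈ -82.18 dB

-82.2 dB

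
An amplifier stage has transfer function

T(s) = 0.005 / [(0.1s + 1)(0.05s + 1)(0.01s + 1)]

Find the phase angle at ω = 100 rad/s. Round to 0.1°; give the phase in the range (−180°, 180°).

At ω = 100 rad/s:
pole (1 + j100·0.1) = 1 + j10 → |·| ≈ 10.05, ∠ ≈ 84.29°
pole (1 + j100·0.05) = 1 + j5 → |·| ≈ 5.099, ∠ ≈ 78.69°
pole (1 + j100·0.01) = 1 + j1 → |·| ≈ 1.4142, ∠ ≈ 45.00°
∠T = (0°) − (84.29° + 78.69° + 45.00°) = -207.98° ≡ 152.02° (principal value)

152.0°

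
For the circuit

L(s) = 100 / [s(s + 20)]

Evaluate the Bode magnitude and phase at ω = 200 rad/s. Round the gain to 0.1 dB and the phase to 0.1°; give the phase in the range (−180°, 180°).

At s = jω = j200:
pole (s+20): 20 + j200 → |·| = √(20²+200²) = √40400 ≈ 201, ∠ = arctan(200/20) ≈ 84.29°
pole at origin: |s| = 200, ∠ = 90.00° (in denominator)
|L| = 100 / 40200 ≈ 0.0024876
Gain = 20 log₁₀(0.0024876) ≈ -52.08 dB
∠L = 0.00° − 174.29° = -174.29°

-52.1 dB, -174.3°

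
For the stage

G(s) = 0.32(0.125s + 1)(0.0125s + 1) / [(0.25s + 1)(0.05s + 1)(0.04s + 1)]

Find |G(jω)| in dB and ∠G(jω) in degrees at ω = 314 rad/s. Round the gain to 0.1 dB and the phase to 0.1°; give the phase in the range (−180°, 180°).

At ω = 314 rad/s:
zero (1 + j314·0.125) = 1 + j39.25 → |·| ≈ 39.263, ∠ ≈ 88.54°
zero (1 + j314·0.0125) = 1 + j3.925 → |·| ≈ 4.0504, ∠ ≈ 75.71°
pole (1 + j314·0.25) = 1 + j78.5 → |·| ≈ 78.506, ∠ ≈ 89.27°
pole (1 + j314·0.05) = 1 + j15.7 → |·| ≈ 15.732, ∠ ≈ 86.36°
pole (1 + j314·0.04) = 1 + j12.56 → |·| ≈ 12.6, ∠ ≈ 85.45°
|G| = 0.32 · 39.263 · 4.0504 / (78.506 · 15.732 · 12.6) ≈ 0.0032702
Gain = 20 log₁₀(0.0032702) ≈ -49.71 dB
∠G = (88.54° + 75.71°) − (89.27° + 86.36° + 85.45°) = -96.83°

-49.7 dB, -96.8°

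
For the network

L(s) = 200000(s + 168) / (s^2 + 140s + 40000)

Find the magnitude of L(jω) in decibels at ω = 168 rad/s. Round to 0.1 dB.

At s = jω = j168:
zero (s+168): 168 + j168 → |·| = √(168²+168²) = √56448 ≈ 237.59, ∠ = arctan(168/168) ≈ 45.00°
quadratic: (j168)² + 140·j168 + 40000 = 11776 + j23520 → |·| ≈ 26303, ∠ ≈ 63.40°
|L| = 200000 · 237.59 / 26303 ≈ 1806.6
Gain = 20 log₁₀(1806.6) ≈ 65.14 dB

65.1 dB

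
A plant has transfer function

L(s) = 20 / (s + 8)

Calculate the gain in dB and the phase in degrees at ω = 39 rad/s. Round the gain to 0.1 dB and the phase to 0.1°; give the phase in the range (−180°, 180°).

-6.0 dB, -78.4°

Substitute s = j39:
Numerator: 20 = 20 + j0
Denominator: (j39) + 8 = 8 + j39
|N| = √(20² + 0²) ≈ 20, ∠N ≈ 0.00°
|D| = √(8² + 39²) ≈ 39.812, ∠D ≈ 78.41°
|L| = 20 / 39.812 ≈ 0.50236
Gain = 20 log₁₀(0.50236) ≈ -5.98 dB
∠L = 0.00° − 78.41° = -78.41°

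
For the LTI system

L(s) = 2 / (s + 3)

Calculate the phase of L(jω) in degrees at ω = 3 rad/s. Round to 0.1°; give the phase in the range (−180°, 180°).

-45.0°

At s = jω = j3:
pole (s+3): 3 + j3 → |·| = √(3²+3²) = √18 ≈ 4.2426, ∠ = arctan(3/3) ≈ 45.00°
∠L = 0.00° − 45.00° = -45.00°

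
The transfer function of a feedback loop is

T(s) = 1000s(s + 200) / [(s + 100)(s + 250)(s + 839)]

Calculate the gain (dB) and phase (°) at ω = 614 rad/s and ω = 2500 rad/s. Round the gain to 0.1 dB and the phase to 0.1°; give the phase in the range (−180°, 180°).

At s = jω = j614:
zero (s+200): 200 + j614 → |·| = √(200²+614²) = √416996 ≈ 645.75, ∠ = arctan(614/200) ≈ 71.96°
zero at origin: s = j614 → |·| = 614, ∠ = 90.00°
pole (s+100): 100 + j614 → |·| = √(100²+614²) = √386996 ≈ 622.09, ∠ = arctan(614/100) ≈ 80.75°
pole (s+250): 250 + j614 → |·| = √(250²+614²) = √439496 ≈ 662.94, ∠ = arctan(614/250) ≈ 67.85°
pole (s+839): 839 + j614 → |·| = √(839²+614²) = √1080917 ≈ 1039.7, ∠ = arctan(614/839) ≈ 36.20°
|T| = 1000 · 3.9649e+05 / 4.2878e+08 ≈ 0.92469
Gain = 20 log₁₀(0.92469) ≈ -0.68 dB
∠T = 161.96° − 184.80° = -22.84°

At s = jω = j2500:
zero (s+200): 200 + j2500 → |·| = √(200²+2500²) = √6290000 ≈ 2508, ∠ = arctan(2500/200) ≈ 85.43°
zero at origin: s = j2500 → |·| = 2500, ∠ = 90.00°
pole (s+100): 100 + j2500 → |·| = √(100²+2500²) = √6260000 ≈ 2502, ∠ = arctan(2500/100) ≈ 87.71°
pole (s+250): 250 + j2500 → |·| = √(250²+2500²) = √6312500 ≈ 2512.5, ∠ = arctan(2500/250) ≈ 84.29°
pole (s+839): 839 + j2500 → |·| = √(839²+2500²) = √6953921 ≈ 2637, ∠ = arctan(2500/839) ≈ 71.45°
|T| = 1000 · 6.27e+06 / 1.6577e+10 ≈ 0.37823
Gain = 20 log₁₀(0.37823) ≈ -8.44 dB
∠T = 175.43° − 243.45° = -68.02°

ω = 614: -0.7 dB, -22.8°; ω = 2500: -8.4 dB, -68.0°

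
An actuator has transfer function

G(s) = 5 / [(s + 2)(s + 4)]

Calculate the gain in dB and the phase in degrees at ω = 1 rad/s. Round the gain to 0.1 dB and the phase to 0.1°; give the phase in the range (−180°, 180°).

-5.3 dB, -40.6°

At s = jω = j1:
pole (s+2): 2 + j1 → |·| = √(2²+1²) = √5 ≈ 2.2361, ∠ = arctan(1/2) ≈ 26.57°
pole (s+4): 4 + j1 → |·| = √(4²+1²) = √17 ≈ 4.1231, ∠ = arctan(1/4) ≈ 14.04°
|G| = 5 / 9.2197 ≈ 0.54232
Gain = 20 log₁₀(0.54232) ≈ -5.31 dB
∠G = 0.00° − 40.61° = -40.61°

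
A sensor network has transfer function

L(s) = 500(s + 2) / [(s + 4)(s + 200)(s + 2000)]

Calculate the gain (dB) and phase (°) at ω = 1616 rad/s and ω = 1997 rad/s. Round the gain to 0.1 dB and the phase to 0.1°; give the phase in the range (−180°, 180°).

ω = 1616: -78.5 dB, -121.8°; ω = 1997: -81.1 dB, -129.2°

At s = jω = j1616:
zero (s+2): 2 + j1616 → |·| = √(2²+1616²) = √2611460 ≈ 1616, ∠ = arctan(1616/2) ≈ 89.93°
pole (s+4): 4 + j1616 → |·| = √(4²+1616²) = √2611472 ≈ 1616, ∠ = arctan(1616/4) ≈ 89.86°
pole (s+200): 200 + j1616 → |·| = √(200²+1616²) = √2651456 ≈ 1628.3, ∠ = arctan(1616/200) ≈ 82.94°
pole (s+2000): 2000 + j1616 → |·| = √(2000²+1616²) = √6611456 ≈ 2571.3, ∠ = arctan(1616/2000) ≈ 38.94°
|L| = 500 · 1616 / 6.7659e+09 ≈ 0.00011942
Gain = 20 log₁₀(0.00011942) ≈ -78.46 dB
∠L = 89.93° − 211.74° = -121.81°

At s = jω = j1997:
zero (s+2): 2 + j1997 → |·| = √(2²+1997²) = √3988013 ≈ 1997, ∠ = arctan(1997/2) ≈ 89.94°
pole (s+4): 4 + j1997 → |·| = √(4²+1997²) = √3988025 ≈ 1997, ∠ = arctan(1997/4) ≈ 89.89°
pole (s+200): 200 + j1997 → |·| = √(200²+1997²) = √4028009 ≈ 2007, ∠ = arctan(1997/200) ≈ 84.28°
pole (s+2000): 2000 + j1997 → |·| = √(2000²+1997²) = √7988009 ≈ 2826.3, ∠ = arctan(1997/2000) ≈ 44.96°
|L| = 500 · 1997 / 1.1328e+10 ≈ 8.8144e-05
Gain = 20 log₁₀(8.8144e-05) ≈ -81.10 dB
∠L = 89.94° − 219.13° = -129.19°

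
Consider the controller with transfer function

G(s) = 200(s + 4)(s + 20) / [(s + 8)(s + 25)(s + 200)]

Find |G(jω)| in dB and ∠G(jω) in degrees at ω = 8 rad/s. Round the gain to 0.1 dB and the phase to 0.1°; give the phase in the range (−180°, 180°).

At s = jω = j8:
zero (s+4): 4 + j8 → |·| = √(4²+8²) = √80 ≈ 8.9443, ∠ = arctan(8/4) ≈ 63.43°
zero (s+20): 20 + j8 → |·| = √(20²+8²) = √464 ≈ 21.541, ∠ = arctan(8/20) ≈ 21.80°
pole (s+8): 8 + j8 → |·| = √(8²+8²) = √128 ≈ 11.314, ∠ = arctan(8/8) ≈ 45.00°
pole (s+25): 25 + j8 → |·| = √(25²+8²) = √689 ≈ 26.249, ∠ = arctan(8/25) ≈ 17.74°
pole (s+200): 200 + j8 → |·| = √(200²+8²) = √40064 ≈ 200.16, ∠ = arctan(8/200) ≈ 2.29°
|G| = 200 · 192.67 / 59444 ≈ 0.64824
Gain = 20 log₁₀(0.64824) ≈ -3.77 dB
∠G = 85.23° − 65.03° = 20.20°

-3.8 dB, 20.2°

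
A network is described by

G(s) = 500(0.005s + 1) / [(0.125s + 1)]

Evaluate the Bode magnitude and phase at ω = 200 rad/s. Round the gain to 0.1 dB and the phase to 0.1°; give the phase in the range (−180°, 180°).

29.0 dB, -42.7°

At ω = 200 rad/s:
zero (1 + j200·0.005) = 1 + j1 → |·| ≈ 1.4142, ∠ ≈ 45.00°
pole (1 + j200·0.125) = 1 + j25 → |·| ≈ 25.02, ∠ ≈ 87.71°
|G| = 500 · 1.4142 / (25.02) ≈ 28.261
Gain = 20 log₁₀(28.261) ≈ 29.02 dB
∠G = (45.00°) − (87.71°) = -42.71°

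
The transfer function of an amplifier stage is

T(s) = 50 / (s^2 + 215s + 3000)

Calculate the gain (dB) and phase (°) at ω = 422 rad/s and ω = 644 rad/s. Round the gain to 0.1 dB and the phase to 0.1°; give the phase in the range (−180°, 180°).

ω = 422: -71.9 dB, -152.6°; ω = 644: -78.8 dB, -161.4°

Substitute s = j422:
Numerator: 50 = 50 + j0
Denominator: (j422)^2 + 215(j422) + 3000 = -175084 + j90730
|N| = √(50² + 0²) ≈ 50, ∠N ≈ 0.00°
|D| = √(175084² + 90730²) ≈ 1.972e+05, ∠D ≈ 152.61°
|T| = 50 / 1.972e+05 ≈ 0.00025355
Gain = 20 log₁₀(0.00025355) ≈ -71.92 dB
∠T = 0.00° − 152.61° = -152.61°

Substitute s = j644:
Numerator: 50 = 50 + j0
Denominator: (j644)^2 + 215(j644) + 3000 = -411736 + j138460
|N| = √(50² + 0²) ≈ 50, ∠N ≈ 0.00°
|D| = √(411736² + 138460²) ≈ 4.3439e+05, ∠D ≈ 161.41°
|T| = 50 / 4.3439e+05 ≈ 0.0001151
Gain = 20 log₁₀(0.0001151) ≈ -78.78 dB
∠T = 0.00° − 161.41° = -161.41°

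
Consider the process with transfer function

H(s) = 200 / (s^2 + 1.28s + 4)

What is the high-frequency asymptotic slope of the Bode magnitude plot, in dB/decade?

-40 dB/decade

Each pole contributes −20 dB/decade at high frequency; each zero contributes +20 dB/decade.
Net: 0 zero(s) − 2 pole(s) → -40 dB/decade.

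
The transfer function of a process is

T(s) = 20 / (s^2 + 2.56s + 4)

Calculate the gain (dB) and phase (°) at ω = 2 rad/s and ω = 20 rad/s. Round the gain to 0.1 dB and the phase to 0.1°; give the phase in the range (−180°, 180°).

ω = 2: 11.8 dB, -90.0°; ω = 20: -26.0 dB, -172.6°

At s = jω = j2:
quadratic: (j2)² + 2.56·j2 + 4 = 0 + j5.12 → |·| ≈ 5.12, ∠ ≈ 90.00°
|T| = 20 / 5.12 ≈ 3.9062
Gain = 20 log₁₀(3.9062) ≈ 11.84 dB
∠T = 0.00° − 90.00° = -90.00°

At s = jω = j20:
quadratic: (j20)² + 2.56·j20 + 4 = -396 + j51.2 → |·| ≈ 399.3, ∠ ≈ 172.63°
|T| = 20 / 399.3 ≈ 0.050088
Gain = 20 log₁₀(0.050088) ≈ -26.01 dB
∠T = 0.00° − 172.63° = -172.63°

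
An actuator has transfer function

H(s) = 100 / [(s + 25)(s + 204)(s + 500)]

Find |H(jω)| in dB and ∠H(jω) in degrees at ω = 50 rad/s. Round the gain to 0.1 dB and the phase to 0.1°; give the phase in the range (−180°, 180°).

At s = jω = j50:
pole (s+25): 25 + j50 → |·| = √(25²+50²) = √3125 ≈ 55.902, ∠ = arctan(50/25) ≈ 63.43°
pole (s+204): 204 + j50 → |·| = √(204²+50²) = √44116 ≈ 210.04, ∠ = arctan(50/204) ≈ 13.77°
pole (s+500): 500 + j50 → |·| = √(500²+50²) = √252500 ≈ 502.49, ∠ = arctan(50/500) ≈ 5.71°
|H| = 100 / 5.9001e+06 ≈ 1.6949e-05
Gain = 20 log₁₀(1.6949e-05) ≈ -95.42 dB
∠H = 0.00° − 82.91° = -82.91°

-95.4 dB, -82.9°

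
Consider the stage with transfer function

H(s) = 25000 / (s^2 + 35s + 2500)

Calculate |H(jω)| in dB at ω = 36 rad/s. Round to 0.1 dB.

23.1 dB

At s = jω = j36:
quadratic: (j36)² + 35·j36 + 2500 = 1204 + j1260 → |·| ≈ 1742.8, ∠ ≈ 46.30°
|H| = 25000 / 1742.8 ≈ 14.345
Gain = 20 log₁₀(14.345) ≈ 23.13 dB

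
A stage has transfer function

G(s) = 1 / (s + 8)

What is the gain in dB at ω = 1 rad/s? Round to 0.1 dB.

Substitute s = j1:
Numerator: 1 = 1 + j0
Denominator: (j1) + 8 = 8 + j1
|N| = √(1² + 0²) ≈ 1, ∠N ≈ 0.00°
|D| = √(8² + 1²) ≈ 8.0623, ∠D ≈ 7.13°
|G| = 1 / 8.0623 ≈ 0.12403
Gain = 20 log₁₀(0.12403) ≈ -18.13 dB

-18.1 dB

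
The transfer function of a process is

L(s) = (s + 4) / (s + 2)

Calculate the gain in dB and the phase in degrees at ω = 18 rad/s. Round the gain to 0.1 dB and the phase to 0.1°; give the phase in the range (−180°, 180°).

0.2 dB, -6.2°

At s = jω = j18:
zero (s+4): 4 + j18 → |·| = √(4²+18²) = √340 ≈ 18.439, ∠ = arctan(18/4) ≈ 77.47°
pole (s+2): 2 + j18 → |·| = √(2²+18²) = √328 ≈ 18.111, ∠ = arctan(18/2) ≈ 83.66°
|L| = 1 · 18.439 / 18.111 ≈ 1.0181
Gain = 20 log₁₀(1.0181) ≈ 0.16 dB
∠L = 77.47° − 83.66° = -6.19°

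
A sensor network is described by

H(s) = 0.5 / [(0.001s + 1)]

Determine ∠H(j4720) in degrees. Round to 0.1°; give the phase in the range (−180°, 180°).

At ω = 4720 rad/s:
pole (1 + j4720·0.001) = 1 + j4.72 → |·| ≈ 4.8248, ∠ ≈ 78.04°
∠H = (0°) − (78.04°) = -78.04°

-78.0°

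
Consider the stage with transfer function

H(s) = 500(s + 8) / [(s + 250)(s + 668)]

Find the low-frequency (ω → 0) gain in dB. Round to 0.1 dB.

H(0) = 500·8 / (250·668) ≈ 0.023952
20 log₁₀(0.023952) ≈ -32.41 dB

-32.4 dB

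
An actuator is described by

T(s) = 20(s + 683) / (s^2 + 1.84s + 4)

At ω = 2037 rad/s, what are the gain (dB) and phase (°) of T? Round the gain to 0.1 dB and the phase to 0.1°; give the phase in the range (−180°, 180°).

At s = jω = j2037:
zero (s+683): 683 + j2037 → |·| = √(683²+2037²) = √4615858 ≈ 2148.5, ∠ = arctan(2037/683) ≈ 71.46°
quadratic: (j2037)² + 1.84·j2037 + 4 = -4149365 + j3748.08 → |·| ≈ 4.1494e+06, ∠ ≈ 179.95°
|T| = 20 · 2148.5 / 4.1494e+06 ≈ 0.010356
Gain = 20 log₁₀(0.010356) ≈ -39.70 dB
∠T = 71.46° − 179.95° = -108.49°

-39.7 dB, -108.5°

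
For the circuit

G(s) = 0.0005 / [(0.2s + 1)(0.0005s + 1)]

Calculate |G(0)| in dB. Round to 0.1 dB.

G(0) = 0.0005 · 1 / 1 = 0.0005
20 log₁₀(0.0005) ≈ -66.02 dB

-66.0 dB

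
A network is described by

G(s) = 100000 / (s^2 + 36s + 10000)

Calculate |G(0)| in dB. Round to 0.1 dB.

G(0) = 100000 / 10000 = 10
20 log₁₀(10) ≈ 20.00 dB

20.0 dB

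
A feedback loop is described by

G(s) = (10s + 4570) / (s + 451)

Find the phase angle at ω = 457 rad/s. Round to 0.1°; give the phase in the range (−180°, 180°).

Substitute s = j457:
Numerator: 10(j457) + 4570 = 4570 + j4570
Denominator: (j457) + 451 = 451 + j457
|N| = √(4570² + 4570²) ≈ 6463, ∠N ≈ 45.00°
|D| = √(451² + 457²) ≈ 642.07, ∠D ≈ 45.38°
∠G = 45.00° − 45.38° = -0.38°

-0.4°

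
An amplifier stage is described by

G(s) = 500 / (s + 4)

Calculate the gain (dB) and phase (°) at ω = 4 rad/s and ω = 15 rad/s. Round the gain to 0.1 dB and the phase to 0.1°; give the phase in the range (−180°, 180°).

ω = 4: 38.9 dB, -45.0°; ω = 15: 30.2 dB, -75.1°

At s = jω = j4:
pole (s+4): 4 + j4 → |·| = √(4²+4²) = √32 ≈ 5.6569, ∠ = arctan(4/4) ≈ 45.00°
|G| = 500 / 5.6569 ≈ 88.388
Gain = 20 log₁₀(88.388) ≈ 38.93 dB
∠G = 0.00° − 45.00° = -45.00°

At s = jω = j15:
pole (s+4): 4 + j15 → |·| = √(4²+15²) = √241 ≈ 15.524, ∠ = arctan(15/4) ≈ 75.07°
|G| = 500 / 15.524 ≈ 32.208
Gain = 20 log₁₀(32.208) ≈ 30.16 dB
∠G = 0.00° − 75.07° = -75.07°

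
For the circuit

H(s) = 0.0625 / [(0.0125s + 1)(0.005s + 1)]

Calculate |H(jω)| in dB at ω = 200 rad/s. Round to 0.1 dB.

-35.7 dB

At ω = 200 rad/s:
pole (1 + j200·0.0125) = 1 + j2.5 → |·| ≈ 2.6926, ∠ ≈ 68.20°
pole (1 + j200·0.005) = 1 + j1 → |·| ≈ 1.4142, ∠ ≈ 45.00°
|H| = 0.0625 · 1 / (2.6926 · 1.4142) ≈ 0.016413
Gain = 20 log₁₀(0.016413) ≈ -35.70 dB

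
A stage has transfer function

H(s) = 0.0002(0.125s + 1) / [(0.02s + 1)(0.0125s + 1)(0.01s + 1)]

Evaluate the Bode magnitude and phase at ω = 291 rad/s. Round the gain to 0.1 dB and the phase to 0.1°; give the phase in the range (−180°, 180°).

-79.5 dB, -137.5°

At ω = 291 rad/s:
zero (1 + j291·0.125) = 1 + j36.375 → |·| ≈ 36.389, ∠ ≈ 88.43°
pole (1 + j291·0.02) = 1 + j5.82 → |·| ≈ 5.9053, ∠ ≈ 80.25°
pole (1 + j291·0.0125) = 1 + j3.6375 → |·| ≈ 3.7725, ∠ ≈ 74.63°
pole (1 + j291·0.01) = 1 + j2.91 → |·| ≈ 3.077, ∠ ≈ 71.04°
|H| = 0.0002 · 36.389 / (5.9053 · 3.7725 · 3.077) ≈ 0.00010617
Gain = 20 log₁₀(0.00010617) ≈ -79.48 dB
∠H = (88.43°) − (80.25° + 74.63° + 71.04°) = -137.49°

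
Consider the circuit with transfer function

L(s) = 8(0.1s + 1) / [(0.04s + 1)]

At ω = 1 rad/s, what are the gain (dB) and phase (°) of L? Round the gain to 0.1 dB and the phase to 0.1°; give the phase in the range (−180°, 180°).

At ω = 1 rad/s:
zero (1 + j1·0.1) = 1 + j0.1 → |·| ≈ 1.005, ∠ ≈ 5.71°
pole (1 + j1·0.04) = 1 + j0.04 → |·| ≈ 1.0008, ∠ ≈ 2.29°
|L| = 8 · 1.005 / (1.0008) ≈ 8.0336
Gain = 20 log₁₀(8.0336) ≈ 18.10 dB
∠L = (5.71°) − (2.29°) = 3.42°

18.1 dB, 3.4°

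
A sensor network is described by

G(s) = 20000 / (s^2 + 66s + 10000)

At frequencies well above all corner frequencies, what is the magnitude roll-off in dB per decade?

-40 dB/decade

Each pole contributes −20 dB/decade at high frequency; each zero contributes +20 dB/decade.
Net: 0 zero(s) − 2 pole(s) → -40 dB/decade.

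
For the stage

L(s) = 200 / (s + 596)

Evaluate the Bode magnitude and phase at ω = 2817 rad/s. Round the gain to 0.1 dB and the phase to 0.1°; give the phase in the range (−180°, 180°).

-23.2 dB, -78.1°

Substitute s = j2817:
Numerator: 200 = 200 + j0
Denominator: (j2817) + 596 = 596 + j2817
|N| = √(200² + 0²) ≈ 200, ∠N ≈ 0.00°
|D| = √(596² + 2817²) ≈ 2879.4, ∠D ≈ 78.05°
|L| = 200 / 2879.4 ≈ 0.069459
Gain = 20 log₁₀(0.069459) ≈ -23.17 dB
∠L = 0.00° − 78.05° = -78.05°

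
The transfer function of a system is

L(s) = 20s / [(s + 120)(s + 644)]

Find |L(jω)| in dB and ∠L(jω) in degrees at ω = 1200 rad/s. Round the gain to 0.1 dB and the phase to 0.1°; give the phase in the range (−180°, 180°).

-36.7 dB, -56.1°

At s = jω = j1200:
zero at origin: s = j1200 → |·| = 1200, ∠ = 90.00°
pole (s+120): 120 + j1200 → |·| = √(120²+1200²) = √1454400 ≈ 1206, ∠ = arctan(1200/120) ≈ 84.29°
pole (s+644): 644 + j1200 → |·| = √(644²+1200²) = √1854736 ≈ 1361.9, ∠ = arctan(1200/644) ≈ 61.78°
|L| = 20 · 1200 / 1.6425e+06 ≈ 0.014612
Gain = 20 log₁₀(0.014612) ≈ -36.71 dB
∠L = 90.00° − 146.07° = -56.07°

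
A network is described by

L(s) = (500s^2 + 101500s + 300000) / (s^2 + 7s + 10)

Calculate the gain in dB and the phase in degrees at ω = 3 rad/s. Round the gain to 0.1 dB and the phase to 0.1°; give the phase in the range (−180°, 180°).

86.1 dB, -41.4°

Substitute s = j3:
Numerator: 500(j3)^2 + 101500(j3) + 300000 = 295500 + j304500
Denominator: (j3)^2 + 7(j3) + 10 = 1 + j21
|N| = √(295500² + 304500²) ≈ 4.2431e+05, ∠N ≈ 45.86°
|D| = √(1² + 21²) ≈ 21.024, ∠D ≈ 87.27°
|L| = 4.2431e+05 / 21.024 ≈ 20182
Gain = 20 log₁₀(20182) ≈ 86.10 dB
∠L = 45.86° − 87.27° = -41.41°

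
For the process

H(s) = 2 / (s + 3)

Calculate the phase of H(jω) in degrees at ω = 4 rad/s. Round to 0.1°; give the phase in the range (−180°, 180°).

-53.1°

Substitute s = j4:
Numerator: 2 = 2 + j0
Denominator: (j4) + 3 = 3 + j4
|N| = √(2² + 0²) ≈ 2, ∠N ≈ 0.00°
|D| = √(3² + 4²) ≈ 5, ∠D ≈ 53.13°
∠H = 0.00° − 53.13° = -53.13°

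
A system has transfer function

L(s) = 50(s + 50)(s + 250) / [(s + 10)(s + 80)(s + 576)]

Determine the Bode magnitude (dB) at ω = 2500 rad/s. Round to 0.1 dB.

At s = jω = j2500:
zero (s+50): 50 + j2500 → |·| = √(50²+2500²) = √6252500 ≈ 2500.5, ∠ = arctan(2500/50) ≈ 88.85°
zero (s+250): 250 + j2500 → |·| = √(250²+2500²) = √6312500 ≈ 2512.5, ∠ = arctan(2500/250) ≈ 84.29°
pole (s+10): 10 + j2500 → |·| = √(10²+2500²) = √6250100 ≈ 2500, ∠ = arctan(2500/10) ≈ 89.77°
pole (s+80): 80 + j2500 → |·| = √(80²+2500²) = √6256400 ≈ 2501.3, ∠ = arctan(2500/80) ≈ 88.17°
pole (s+576): 576 + j2500 → |·| = √(576²+2500²) = √6581776 ≈ 2565.5, ∠ = arctan(2500/576) ≈ 77.03°
|L| = 50 · 6.2825e+06 / 1.6043e+10 ≈ 0.01958
Gain = 20 log₁₀(0.01958) ≈ -34.16 dB

-34.2 dB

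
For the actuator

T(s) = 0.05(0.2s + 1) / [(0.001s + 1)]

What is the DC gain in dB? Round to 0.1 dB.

T(0) = 0.05 · 1 / 1 = 0.05
20 log₁₀(0.05) ≈ -26.02 dB

-26.0 dB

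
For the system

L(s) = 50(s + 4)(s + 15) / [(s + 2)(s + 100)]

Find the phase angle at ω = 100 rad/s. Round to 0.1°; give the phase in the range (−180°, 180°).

35.3°

At s = jω = j100:
zero (s+4): 4 + j100 → |·| = √(4²+100²) = √10016 ≈ 100.08, ∠ = arctan(100/4) ≈ 87.71°
zero (s+15): 15 + j100 → |·| = √(15²+100²) = √10225 ≈ 101.12, ∠ = arctan(100/15) ≈ 81.47°
pole (s+2): 2 + j100 → |·| = √(2²+100²) = √10004 ≈ 100.02, ∠ = arctan(100/2) ≈ 88.85°
pole (s+100): 100 + j100 → |·| = √(100²+100²) = √20000 ≈ 141.42, ∠ = arctan(100/100) ≈ 45.00°
∠L = 169.18° − 133.85° = 35.33°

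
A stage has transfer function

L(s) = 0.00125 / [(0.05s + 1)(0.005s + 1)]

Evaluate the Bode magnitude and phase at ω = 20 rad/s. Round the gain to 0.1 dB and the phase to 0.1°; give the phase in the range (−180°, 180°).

At ω = 20 rad/s:
pole (1 + j20·0.05) = 1 + j1 → |·| ≈ 1.4142, ∠ ≈ 45.00°
pole (1 + j20·0.005) = 1 + j0.1 → |·| ≈ 1.005, ∠ ≈ 5.71°
|L| = 0.00125 · 1 / (1.4142 · 1.005) ≈ 0.00087949
Gain = 20 log₁₀(0.00087949) ≈ -61.12 dB
∠L = (0°) − (45.00° + 5.71°) = -50.71°

-61.1 dB, -50.7°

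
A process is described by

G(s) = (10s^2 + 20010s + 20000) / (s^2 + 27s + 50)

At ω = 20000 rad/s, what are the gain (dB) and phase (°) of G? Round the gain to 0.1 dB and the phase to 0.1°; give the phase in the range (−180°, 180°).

20.0 dB, -5.6°

Substitute s = j20000:
Numerator: 10(j20000)^2 + 20010(j20000) + 20000 = -3999980000 + j400200000
Denominator: (j20000)^2 + 27(j20000) + 50 = -399999950 + j540000
|N| = √(3999980000² + 400200000²) ≈ 4.02e+09, ∠N ≈ 174.29°
|D| = √(399999950² + 540000²) ≈ 4e+08, ∠D ≈ 179.92°
|G| = 4.02e+09 / 4e+08 ≈ 10.05
Gain = 20 log₁₀(10.05) ≈ 20.04 dB
∠G = 174.29° − 179.92° = -5.63°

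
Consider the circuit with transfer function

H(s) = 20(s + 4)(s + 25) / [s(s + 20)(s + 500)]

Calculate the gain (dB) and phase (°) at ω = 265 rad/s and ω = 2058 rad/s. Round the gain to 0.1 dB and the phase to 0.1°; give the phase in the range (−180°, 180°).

ω = 265: -29.0 dB, -29.9°; ω = 2058: -40.5 dB, -76.6°

At s = jω = j265:
zero (s+4): 4 + j265 → |·| = √(4²+265²) = √70241 ≈ 265.03, ∠ = arctan(265/4) ≈ 89.14°
zero (s+25): 25 + j265 → |·| = √(25²+265²) = √70850 ≈ 266.18, ∠ = arctan(265/25) ≈ 84.61°
pole (s+20): 20 + j265 → |·| = √(20²+265²) = √70625 ≈ 265.75, ∠ = arctan(265/20) ≈ 85.68°
pole (s+500): 500 + j265 → |·| = √(500²+265²) = √320225 ≈ 565.88, ∠ = arctan(265/500) ≈ 27.92°
pole at origin: |s| = 265, ∠ = 90.00° (in denominator)
|H| = 20 · 70546 / 3.9851e+07 ≈ 0.035405
Gain = 20 log₁₀(0.035405) ≈ -29.02 dB
∠H = 173.75° − 203.60° = -29.85°

At s = jω = j2058:
zero (s+4): 4 + j2058 → |·| = √(4²+2058²) = √4235380 ≈ 2058, ∠ = arctan(2058/4) ≈ 89.89°
zero (s+25): 25 + j2058 → |·| = √(25²+2058²) = √4235989 ≈ 2058.2, ∠ = arctan(2058/25) ≈ 89.30°
pole (s+20): 20 + j2058 → |·| = √(20²+2058²) = √4235764 ≈ 2058.1, ∠ = arctan(2058/20) ≈ 89.44°
pole (s+500): 500 + j2058 → |·| = √(500²+2058²) = √4485364 ≈ 2117.9, ∠ = arctan(2058/500) ≈ 76.34°
pole at origin: |s| = 2058, ∠ = 90.00° (in denominator)
|H| = 20 · 4.2358e+06 / 8.9705e+09 ≈ 0.0094438
Gain = 20 log₁₀(0.0094438) ≈ -40.50 dB
∠H = 179.19° − 255.78° = -76.59°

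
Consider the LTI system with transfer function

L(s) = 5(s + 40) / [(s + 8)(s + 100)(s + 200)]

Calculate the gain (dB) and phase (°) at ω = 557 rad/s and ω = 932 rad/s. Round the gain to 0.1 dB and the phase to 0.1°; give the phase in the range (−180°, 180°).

ω = 557: -96.5 dB, -153.4°; ω = 932: -105.0 dB, -163.7°

At s = jω = j557:
zero (s+40): 40 + j557 → |·| = √(40²+557²) = √311849 ≈ 558.43, ∠ = arctan(557/40) ≈ 85.89°
pole (s+8): 8 + j557 → |·| = √(8²+557²) = √310313 ≈ 557.06, ∠ = arctan(557/8) ≈ 89.18°
pole (s+100): 100 + j557 → |·| = √(100²+557²) = √320249 ≈ 565.91, ∠ = arctan(557/100) ≈ 79.82°
pole (s+200): 200 + j557 → |·| = √(200²+557²) = √350249 ≈ 591.82, ∠ = arctan(557/200) ≈ 70.25°
|L| = 5 · 558.43 / 1.8657e+08 ≈ 1.4966e-05
Gain = 20 log₁₀(1.4966e-05) ≈ -96.50 dB
∠L = 85.89° − 239.25° = -153.36°

At s = jω = j932:
zero (s+40): 40 + j932 → |·| = √(40²+932²) = √870224 ≈ 932.86, ∠ = arctan(932/40) ≈ 87.54°
pole (s+8): 8 + j932 → |·| = √(8²+932²) = √868688 ≈ 932.03, ∠ = arctan(932/8) ≈ 89.51°
pole (s+100): 100 + j932 → |·| = √(100²+932²) = √878624 ≈ 937.35, ∠ = arctan(932/100) ≈ 83.88°
pole (s+200): 200 + j932 → |·| = √(200²+932²) = √908624 ≈ 953.22, ∠ = arctan(932/200) ≈ 77.89°
|L| = 5 · 932.86 / 8.3277e+08 ≈ 5.6009e-06
Gain = 20 log₁₀(5.6009e-06) ≈ -105.03 dB
∠L = 87.54° − 251.28° = -163.74°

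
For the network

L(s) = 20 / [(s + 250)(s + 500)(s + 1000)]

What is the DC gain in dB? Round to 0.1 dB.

-135.9 dB

L(0) = 20 / (250·500·1000) = 1.6e-07
20 log₁₀(1.6e-07) ≈ -135.92 dB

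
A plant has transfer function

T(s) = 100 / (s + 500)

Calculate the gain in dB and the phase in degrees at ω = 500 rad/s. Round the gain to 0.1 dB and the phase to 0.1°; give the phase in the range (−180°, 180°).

-17.0 dB, -45.0°

At s = jω = j500:
pole (s+500): 500 + j500 → |·| = √(500²+500²) = √500000 ≈ 707.11, ∠ = arctan(500/500) ≈ 45.00°
|T| = 100 / 707.11 ≈ 0.14142
Gain = 20 log₁₀(0.14142) ≈ -16.99 dB
∠T = 0.00° − 45.00° = -45.00°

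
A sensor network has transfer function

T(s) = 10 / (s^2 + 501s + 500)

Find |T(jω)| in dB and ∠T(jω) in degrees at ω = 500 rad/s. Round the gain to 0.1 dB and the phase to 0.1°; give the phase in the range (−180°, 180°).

-91.0 dB, -134.9°

Substitute s = j500:
Numerator: 10 = 10 + j0
Denominator: (j500)^2 + 501(j500) + 500 = -249500 + j250500
|N| = √(10² + 0²) ≈ 10, ∠N ≈ 0.00°
|D| = √(249500² + 250500²) ≈ 3.5355e+05, ∠D ≈ 134.89°
|T| = 10 / 3.5355e+05 ≈ 2.8285e-05
Gain = 20 log₁₀(2.8285e-05) ≈ -90.97 dB
∠T = 0.00° − 134.89° = -134.89°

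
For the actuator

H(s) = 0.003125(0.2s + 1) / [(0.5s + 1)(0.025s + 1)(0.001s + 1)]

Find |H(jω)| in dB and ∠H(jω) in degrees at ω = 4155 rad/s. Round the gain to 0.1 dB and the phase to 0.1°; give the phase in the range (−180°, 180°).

-111.0 dB, -166.0°

At ω = 4155 rad/s:
zero (1 + j4155·0.2) = 1 + j831 → |·| ≈ 831, ∠ ≈ 89.93°
pole (1 + j4155·0.5) = 1 + j2077.5 → |·| ≈ 2077.5, ∠ ≈ 89.97°
pole (1 + j4155·0.025) = 1 + j103.875 → |·| ≈ 103.88, ∠ ≈ 89.45°
pole (1 + j4155·0.001) = 1 + j4.155 → |·| ≈ 4.2736, ∠ ≈ 76.47°
|H| = 0.003125 · 831 / (2077.5 · 103.88 · 4.2736) ≈ 2.8157e-06
Gain = 20 log₁₀(2.8157e-06) ≈ -111.01 dB
∠H = (89.93°) − (89.97° + 89.45° + 76.47°) = -165.96°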